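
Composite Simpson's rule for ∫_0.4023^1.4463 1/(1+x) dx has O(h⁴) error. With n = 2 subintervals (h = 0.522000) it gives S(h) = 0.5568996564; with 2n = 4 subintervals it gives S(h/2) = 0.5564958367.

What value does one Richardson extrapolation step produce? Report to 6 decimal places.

r = 4, so 2^r = 16.
Top: 16(0.5564958367) − (0.5568996564) = 8.3470337308
Denominator 16 − 1 = 15.
(16·0.5564958367 − 0.5568996564)/(16 − 1) = 0.5564689154

0.556469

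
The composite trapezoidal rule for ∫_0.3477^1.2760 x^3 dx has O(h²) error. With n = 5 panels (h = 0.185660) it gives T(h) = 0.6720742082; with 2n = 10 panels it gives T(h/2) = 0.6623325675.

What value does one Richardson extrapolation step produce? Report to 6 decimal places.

With r = 2 the leading error scales as h^2, so the weight is 2^2 = 4.
4*0.6623325675 = 2.6493302700; 2.6493302700 − 0.6720742082 = 1.9772560618
Denominator 4 − 1 = 3.
(4*0.6623325675 − 0.6720742082)/(4 − 1) = 0.6590853539
Shift from A(h/2): −0.0032472136.

0.659085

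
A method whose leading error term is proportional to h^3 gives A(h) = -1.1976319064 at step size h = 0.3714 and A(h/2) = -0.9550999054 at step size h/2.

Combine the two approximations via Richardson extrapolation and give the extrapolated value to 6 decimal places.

-0.920452

Error is O(h^3); halving h shrinks it by 2^3 = 8.
8×(-0.9550999054) − (-1.1976319064) = -6.4431673368
(-6.4431673368) ÷ 7 = -0.9204524767
Shift from A(h/2): +0.0346474287.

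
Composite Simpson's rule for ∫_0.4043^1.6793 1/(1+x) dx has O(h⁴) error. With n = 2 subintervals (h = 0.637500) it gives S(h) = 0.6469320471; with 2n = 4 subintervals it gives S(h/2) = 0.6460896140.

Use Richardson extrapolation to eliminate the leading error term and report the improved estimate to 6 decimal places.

Order 4 gives 2^r = 16 and 2^r − 1 = 15.
A(h/2) − A(h) = 0.6460896140 − 0.6469320471 = -0.0008424331
Correction (A(h/2) − A(h))/(16 − 1) = (-0.0008424331)/15 = -0.0000561622
R = A(h/2) + (A(h/2) − A(h))/15 = 0.6460896140 − 0.0000561622 = 0.6460334518

0.646033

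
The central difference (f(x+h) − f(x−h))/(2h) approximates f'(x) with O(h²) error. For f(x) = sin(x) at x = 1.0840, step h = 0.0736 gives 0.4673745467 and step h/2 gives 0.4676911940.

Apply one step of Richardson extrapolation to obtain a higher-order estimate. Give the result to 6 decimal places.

0.467797

r = 2: numerator weight 4, denominator 3.
4*0.4676911940 = 1.8707647760; subtract 0.4673745467 → 1.4033902293
Divide by 2^2 − 1 = 3.
Result: 0.4677967431
Gap between inputs: 3.166e-04; correction applied: +0.0001055491.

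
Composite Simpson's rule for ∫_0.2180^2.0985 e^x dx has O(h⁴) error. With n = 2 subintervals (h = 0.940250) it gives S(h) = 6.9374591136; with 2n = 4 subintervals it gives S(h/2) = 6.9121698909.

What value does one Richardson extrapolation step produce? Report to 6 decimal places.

Order 4 gives 2^r = 16 and 2^r − 1 = 15.
Numerator 16 × A(h/2) − A(h) = 16 × 6.9121698909 − 6.9374591136 = 103.6572591408
Denominator 16 − 1 = 15.
(16 × 6.9121698909 − 6.9374591136)/(16 − 1) = 6.9104839427
Shift from A(h/2): −0.0016859482.

6.910484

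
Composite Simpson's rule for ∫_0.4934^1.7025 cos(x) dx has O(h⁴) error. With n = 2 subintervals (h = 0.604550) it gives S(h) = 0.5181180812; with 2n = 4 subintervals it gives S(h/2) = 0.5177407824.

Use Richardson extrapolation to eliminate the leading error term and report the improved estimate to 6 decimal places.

Order 4 gives 2^r = 16 and 2^r − 1 = 15.
16*0.5177407824 = 8.2838525184; subtract 0.5181180812 → 7.7657344372
Denominator 16 − 1 = 15.
So the Richardson estimate is 0.5177156291.
Gap between inputs: 3.773e-04; correction applied: −0.0000251533.

0.517716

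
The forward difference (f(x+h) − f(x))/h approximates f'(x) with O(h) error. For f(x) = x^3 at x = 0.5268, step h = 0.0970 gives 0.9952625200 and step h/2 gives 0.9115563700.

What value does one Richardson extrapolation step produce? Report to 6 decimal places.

With r = 1 the leading error scales as h^1, so the weight is 2^1 = 2.
2 × 0.9115563700 − 0.9952625200 = 0.8278502200
Divide by 2^1 − 1 = 1.
Extrapolated: 0.8278502200 / 1 = 0.8278502200
Gap between inputs: 8.371e-02; correction applied: −0.0837061500.

0.827850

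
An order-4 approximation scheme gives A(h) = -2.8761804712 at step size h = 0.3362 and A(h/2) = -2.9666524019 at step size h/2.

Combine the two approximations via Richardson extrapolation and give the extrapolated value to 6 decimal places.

Error is O(h^4); halving h shrinks it by 2^4 = 16.
Top: 16(-2.9666524019) − (-2.8761804712) = -44.5902579592
(16 × (-2.9666524019) − (-2.8761804712))/(16 − 1) = -2.9726838639
Correction |R − A(h/2)| = 6.031e-03; gap |A(h/2) − A(h)| = 9.047e-02.

-2.972684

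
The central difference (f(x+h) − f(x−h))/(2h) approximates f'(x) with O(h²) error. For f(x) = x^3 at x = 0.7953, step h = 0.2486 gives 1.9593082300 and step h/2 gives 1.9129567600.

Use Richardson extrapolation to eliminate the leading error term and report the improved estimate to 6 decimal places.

1.897506

The method has order 2: 2^2 = 4.
4·1.9129567600 = 7.6518270400; subtract 1.9593082300 → 5.6925188100
Divide by 2^2 − 1 = 3.
So the Richardson estimate is 1.8975062700.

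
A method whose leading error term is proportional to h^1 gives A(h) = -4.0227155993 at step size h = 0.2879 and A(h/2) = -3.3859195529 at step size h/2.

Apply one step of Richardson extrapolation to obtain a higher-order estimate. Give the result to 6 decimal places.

With r = 1 the leading error scales as h^1, so the weight is 2^1 = 2.
A(h/2) − A(h) = -3.3859195529 − (-4.0227155993) = 0.6367960464
Correction (A(h/2) − A(h))/(2 − 1) = 0.6367960464/1 = 0.6367960464
R = -3.3859195529 + 0.6367960464 = -2.7491235065
Shift from A(h/2): +0.6367960464.

-2.749124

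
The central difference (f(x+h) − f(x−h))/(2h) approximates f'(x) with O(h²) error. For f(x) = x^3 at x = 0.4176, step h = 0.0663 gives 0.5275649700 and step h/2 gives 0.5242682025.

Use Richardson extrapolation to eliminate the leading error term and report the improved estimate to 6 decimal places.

0.523169

Leading term ∝ h^2; use weight 4 = 2^2.
4 × 0.5242682025 − 0.5275649700 = 1.5695078400
Denominator 4 − 1 = 3.
So the Richardson estimate is 0.5231692800.
Correction |R − A(h/2)| = 1.099e-03; gap |A(h/2) − A(h)| = 3.297e-03.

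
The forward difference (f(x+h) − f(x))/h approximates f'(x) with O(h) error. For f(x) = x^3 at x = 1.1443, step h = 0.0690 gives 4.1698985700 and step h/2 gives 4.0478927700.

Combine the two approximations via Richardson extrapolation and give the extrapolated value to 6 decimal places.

Leading term ∝ h^1; use weight 2 = 2^1.
Numerator 2*A(h/2) − A(h) = 2*4.0478927700 − 4.1698985700 = 3.9258869700
Divide by 2^1 − 1 = 1.
Result: 3.9258869700
Shift from A(h/2): −0.1220058000.

3.925887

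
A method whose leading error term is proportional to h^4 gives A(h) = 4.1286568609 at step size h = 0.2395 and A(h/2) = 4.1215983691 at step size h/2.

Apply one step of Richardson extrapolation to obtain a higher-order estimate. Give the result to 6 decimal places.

4.121128

The method has order 4: 2^4 = 16.
Difference of the inputs: 4.1215983691 − 4.1286568609 = -0.0070584918
Divide by 2^4 − 1 = 15: (-0.0070584918)/15 = -0.0004705661
R = A(h/2) + (A(h/2) − A(h))/15 = 4.1215983691 − 0.0004705661 = 4.1211278030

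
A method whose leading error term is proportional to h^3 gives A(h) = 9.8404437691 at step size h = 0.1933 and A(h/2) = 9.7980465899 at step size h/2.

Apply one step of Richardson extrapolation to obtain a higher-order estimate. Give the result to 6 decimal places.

9.791990

r = 3, so 2^r = 8.
Difference of the inputs: 9.7980465899 − 9.8404437691 = -0.0423971792
Divide by 2^3 − 1 = 7: (-0.0423971792)/7 = -0.0060567399
R = A(h/2) + (A(h/2) − A(h))/7 = 9.7980465899 − 0.0060567399 = 9.7919898500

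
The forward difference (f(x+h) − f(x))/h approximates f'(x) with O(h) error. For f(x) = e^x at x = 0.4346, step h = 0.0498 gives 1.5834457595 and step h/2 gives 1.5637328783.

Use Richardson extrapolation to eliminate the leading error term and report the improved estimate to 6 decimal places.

1.544020

Order 1 gives 2^r = 2 and 2^r − 1 = 1.
2*1.5637328783 = 3.1274657566; subtract 1.5834457595 → 1.5440199971
R = 1.5440199971/1 = 1.5440199971
Gap between inputs: 1.971e-02; correction applied: −0.0197128812.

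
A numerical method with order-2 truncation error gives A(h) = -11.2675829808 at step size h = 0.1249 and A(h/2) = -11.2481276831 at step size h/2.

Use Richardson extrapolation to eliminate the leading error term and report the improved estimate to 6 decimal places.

-11.241643

Leading term ∝ h^2; use weight 4 = 2^2.
Difference of the inputs: -11.2481276831 − (-11.2675829808) = 0.0194552977
Correction (A(h/2) − A(h))/(4 − 1) = 0.0194552977/3 = 0.0064850992
R = -11.2481276831 + 0.0064850992 = -11.2416425839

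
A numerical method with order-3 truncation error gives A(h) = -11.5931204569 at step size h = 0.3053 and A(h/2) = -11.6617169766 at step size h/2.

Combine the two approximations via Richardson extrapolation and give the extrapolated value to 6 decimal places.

-11.671516

The method has order 3: 2^3 = 8.
Weighted: (-93.2937358128) − (-11.5931204569) = -81.7006153559
(-81.7006153559) ÷ 7 = -11.6715164794
Shift from A(h/2): −0.0097995028.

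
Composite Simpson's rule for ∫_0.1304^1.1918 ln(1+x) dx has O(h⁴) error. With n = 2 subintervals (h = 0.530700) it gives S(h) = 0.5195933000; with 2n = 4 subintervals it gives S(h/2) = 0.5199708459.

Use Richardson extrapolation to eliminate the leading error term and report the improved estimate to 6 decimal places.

With r = 4 the leading error scales as h^4, so the weight is 2^4 = 16.
Difference of the inputs: 0.5199708459 − 0.5195933000 = 0.0003775459
Correction (A(h/2) − A(h))/(16 − 1) = 0.0003775459/15 = 0.0000251697
R = 0.5199708459 + 0.0000251697 = 0.5199960156
Gap between inputs: 3.775e-04; correction applied: +0.0000251697.

0.519996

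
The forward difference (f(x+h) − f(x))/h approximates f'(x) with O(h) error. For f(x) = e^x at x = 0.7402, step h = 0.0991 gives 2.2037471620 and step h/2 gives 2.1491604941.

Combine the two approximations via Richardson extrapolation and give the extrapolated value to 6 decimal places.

Leading term ∝ h^1; use weight 2 = 2^1.
Numerator 2 × A(h/2) − A(h) = 2 × 2.1491604941 − 2.2037471620 = 2.0945738262
Extrapolated: 2.0945738262 / 1 = 2.0945738262

2.094574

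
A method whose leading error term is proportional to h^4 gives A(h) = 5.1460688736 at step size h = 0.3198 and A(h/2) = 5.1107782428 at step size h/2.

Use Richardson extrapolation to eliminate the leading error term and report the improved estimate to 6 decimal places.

5.108426

r = 4, so 2^r = 16.
Numerator 16×A(h/2) − A(h) = 16×5.1107782428 − 5.1460688736 = 76.6263830112
Denominator 16 − 1 = 15.
Result: 5.1084255341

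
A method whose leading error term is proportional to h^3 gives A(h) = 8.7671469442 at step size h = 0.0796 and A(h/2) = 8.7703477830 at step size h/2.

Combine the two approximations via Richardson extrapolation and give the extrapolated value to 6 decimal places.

8.770805

r = 3: numerator weight 8, denominator 7.
2^3·A(h/2) = 70.1627822640; minus A(h) gives 61.3956353198.
61.3956353198 ÷ 7 = 8.7708050457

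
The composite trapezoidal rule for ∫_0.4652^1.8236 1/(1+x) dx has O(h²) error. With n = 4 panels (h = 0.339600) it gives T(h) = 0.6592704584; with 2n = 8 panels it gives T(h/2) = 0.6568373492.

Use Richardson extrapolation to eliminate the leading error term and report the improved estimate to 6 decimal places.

0.656026

Leading term ∝ h^2; use weight 4 = 2^2.
4×0.6568373492 = 2.6273493968; subtract 0.6592704584 → 1.9680789384
R = 1.9680789384/3 = 0.6560263128
Shift from A(h/2): −0.0008110364.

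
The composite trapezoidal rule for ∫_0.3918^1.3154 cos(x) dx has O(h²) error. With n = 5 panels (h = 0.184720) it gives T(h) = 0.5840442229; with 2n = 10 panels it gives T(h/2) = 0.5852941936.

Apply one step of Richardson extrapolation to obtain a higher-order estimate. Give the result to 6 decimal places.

0.585711

The method has order 2: 2^2 = 4.
Top: 4(0.5852941936) − (0.5840442229) = 1.7571325515
Divide by 2^2 − 1 = 3.
Extrapolated: 1.7571325515 / 3 = 0.5857108505
Correction |R − A(h/2)| = 4.167e-04; gap |A(h/2) − A(h)| = 1.250e-03.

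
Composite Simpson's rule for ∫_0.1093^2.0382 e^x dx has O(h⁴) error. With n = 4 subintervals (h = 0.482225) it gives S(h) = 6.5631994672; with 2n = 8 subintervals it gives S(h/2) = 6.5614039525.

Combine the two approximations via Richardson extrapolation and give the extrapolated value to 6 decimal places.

r = 4: numerator weight 16, denominator 15.
2^4×A(h/2) = 104.9824632400; minus A(h) gives 98.4192637728.
Denominator 16 − 1 = 15.
Result: 6.5612842515
Shift from A(h/2): −0.0001197010.

6.561284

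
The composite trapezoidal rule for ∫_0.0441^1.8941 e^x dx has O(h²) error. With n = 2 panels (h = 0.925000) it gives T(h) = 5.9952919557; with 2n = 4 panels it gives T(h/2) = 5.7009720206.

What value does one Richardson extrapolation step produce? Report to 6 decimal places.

5.602865

Leading term ∝ h^2; use weight 4 = 2^2.
4·5.7009720206 − 5.9952919557 = 16.8085961267
16.8085961267 ÷ 3 = 5.6028653756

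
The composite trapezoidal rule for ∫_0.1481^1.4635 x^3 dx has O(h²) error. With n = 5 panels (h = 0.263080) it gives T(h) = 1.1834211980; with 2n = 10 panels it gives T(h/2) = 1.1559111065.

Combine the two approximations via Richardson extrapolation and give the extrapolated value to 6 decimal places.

Method order is 2; weight 2^2 = 4.
Difference of the inputs: 1.1559111065 − 1.1834211980 = -0.0275100915
Divide by 2^2 − 1 = 3: (-0.0275100915)/3 = -0.0091700305
R = A(h/2) + (A(h/2) − A(h))/3 = 1.1559111065 − 0.0091700305 = 1.1467410760
Shift from A(h/2): −0.0091700305.

1.146741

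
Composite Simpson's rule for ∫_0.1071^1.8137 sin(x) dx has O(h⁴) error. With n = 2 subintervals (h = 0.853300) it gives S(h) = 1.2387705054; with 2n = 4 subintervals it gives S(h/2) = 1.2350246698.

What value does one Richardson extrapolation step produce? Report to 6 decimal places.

Error is O(h^4); halving h shrinks it by 2^4 = 16.
Difference of the inputs: 1.2350246698 − 1.2387705054 = -0.0037458356
Divide by 2^4 − 1 = 15: (-0.0037458356)/15 = -0.0002497224
R = A(h/2) + (A(h/2) − A(h))/15 = 1.2350246698 − 0.0002497224 = 1.2347749474

1.234775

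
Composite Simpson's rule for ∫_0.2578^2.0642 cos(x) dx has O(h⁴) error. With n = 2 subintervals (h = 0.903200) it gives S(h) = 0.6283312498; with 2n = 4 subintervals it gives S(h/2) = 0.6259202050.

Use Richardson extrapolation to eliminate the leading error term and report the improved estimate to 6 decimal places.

0.625759

Leading term ∝ h^4; use weight 16 = 2^4.
16×0.6259202050 − 0.6283312498 = 9.3863920302
Extrapolated: 9.3863920302 / 15 = 0.6257594687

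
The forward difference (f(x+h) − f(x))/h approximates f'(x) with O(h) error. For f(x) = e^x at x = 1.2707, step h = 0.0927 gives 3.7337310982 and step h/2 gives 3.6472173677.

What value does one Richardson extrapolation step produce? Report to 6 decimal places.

Method order is 1; weight 2^1 = 2.
2^1*A(h/2) = 7.2944347354; minus A(h) gives 3.5607036372.
R = 3.5607036372/1 = 3.5607036372

3.560704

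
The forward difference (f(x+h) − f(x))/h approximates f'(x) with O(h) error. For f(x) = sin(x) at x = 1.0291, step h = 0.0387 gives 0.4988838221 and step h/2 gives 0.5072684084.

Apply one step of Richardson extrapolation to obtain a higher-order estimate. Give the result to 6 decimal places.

0.515653

Method order is 1; weight 2^1 = 2.
Weighted: 1.0145368168 − 0.4988838221 = 0.5156529947
Denominator 2 − 1 = 1.
So the Richardson estimate is 0.5156529947.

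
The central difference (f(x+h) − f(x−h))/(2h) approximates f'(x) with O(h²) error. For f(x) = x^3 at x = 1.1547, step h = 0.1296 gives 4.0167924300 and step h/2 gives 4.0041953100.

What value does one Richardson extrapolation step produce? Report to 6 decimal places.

r = 2, so 2^r = 4.
4*4.0041953100 = 16.0167812400; 16.0167812400 − 4.0167924300 = 11.9999888100
R = 11.9999888100/3 = 3.9999962700

3.999996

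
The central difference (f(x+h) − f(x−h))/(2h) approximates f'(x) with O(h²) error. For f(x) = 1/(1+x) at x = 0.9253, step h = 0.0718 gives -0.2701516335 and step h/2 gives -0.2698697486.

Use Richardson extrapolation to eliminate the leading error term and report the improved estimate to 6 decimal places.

Order 2 gives 2^r = 4 and 2^r − 1 = 3.
Weighted: (-1.0794789944) − (-0.2701516335) = -0.8093273609
Extrapolated: (-0.8093273609) / 3 = -0.2697757870

-0.269776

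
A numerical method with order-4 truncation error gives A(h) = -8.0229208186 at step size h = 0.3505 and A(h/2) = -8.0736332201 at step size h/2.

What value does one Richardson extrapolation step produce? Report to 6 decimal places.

With r = 4 the leading error scales as h^4, so the weight is 2^4 = 16.
16 × (-8.0736332201) = -129.1781315216; subtract (-8.0229208186) → -121.1552107030
Extrapolated: (-121.1552107030) / 15 = -8.0770140469
Shift from A(h/2): −0.0033808268.

-8.077014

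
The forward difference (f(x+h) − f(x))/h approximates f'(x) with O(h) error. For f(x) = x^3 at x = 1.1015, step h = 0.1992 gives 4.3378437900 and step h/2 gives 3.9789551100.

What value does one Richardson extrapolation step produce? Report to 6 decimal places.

3.620066

Error is O(h^1); halving h shrinks it by 2^1 = 2.
A(h/2) − A(h) = 3.9789551100 − 4.3378437900 = -0.3588886800
Correction (A(h/2) − A(h))/(2 − 1) = (-0.3588886800)/1 = -0.3588886800
R = 3.9789551100 − 0.3588886800 = 3.6200664300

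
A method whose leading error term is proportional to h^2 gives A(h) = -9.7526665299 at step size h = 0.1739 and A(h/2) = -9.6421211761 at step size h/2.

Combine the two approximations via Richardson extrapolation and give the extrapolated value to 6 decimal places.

-9.605273

r = 2: numerator weight 4, denominator 3.
Numerator 4*A(h/2) − A(h) = 4*(-9.6421211761) − (-9.7526665299) = -28.8158181745
Denominator 4 − 1 = 3.
(4*(-9.6421211761) − (-9.7526665299))/(4 − 1) = -9.6052727248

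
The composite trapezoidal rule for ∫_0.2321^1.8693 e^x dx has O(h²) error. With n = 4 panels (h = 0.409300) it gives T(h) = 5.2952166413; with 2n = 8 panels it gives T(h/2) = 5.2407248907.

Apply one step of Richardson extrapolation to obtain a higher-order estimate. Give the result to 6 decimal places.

5.222561

r = 2, so 2^r = 4.
4 × 5.2407248907 = 20.9628995628; 20.9628995628 − 5.2952166413 = 15.6676829215
Divide by 2^2 − 1 = 3.
R = 15.6676829215/3 = 5.2225609738
Gap between inputs: 5.449e-02; correction applied: −0.0181639169.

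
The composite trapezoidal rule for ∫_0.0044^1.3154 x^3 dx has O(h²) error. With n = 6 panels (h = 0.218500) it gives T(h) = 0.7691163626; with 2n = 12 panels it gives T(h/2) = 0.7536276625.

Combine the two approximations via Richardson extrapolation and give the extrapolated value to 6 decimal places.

0.748465

Error is O(h^2); halving h shrinks it by 2^2 = 4.
4·0.7536276625 = 3.0145106500; 3.0145106500 − 0.7691163626 = 2.2453942874
Denominator 4 − 1 = 3.
(4·0.7536276625 − 0.7691163626)/(4 − 1) = 0.7484647625
Gap between inputs: 1.549e-02; correction applied: −0.0051629000.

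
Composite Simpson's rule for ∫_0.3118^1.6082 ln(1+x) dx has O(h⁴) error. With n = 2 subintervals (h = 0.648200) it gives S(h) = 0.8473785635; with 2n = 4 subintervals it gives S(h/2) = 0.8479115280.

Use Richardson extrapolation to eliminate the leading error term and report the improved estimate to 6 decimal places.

0.847947

Error is O(h^4); halving h shrinks it by 2^4 = 16.
2^4*A(h/2) = 13.5665844480; minus A(h) gives 12.7192058845.
R = 12.7192058845/15 = 0.8479470590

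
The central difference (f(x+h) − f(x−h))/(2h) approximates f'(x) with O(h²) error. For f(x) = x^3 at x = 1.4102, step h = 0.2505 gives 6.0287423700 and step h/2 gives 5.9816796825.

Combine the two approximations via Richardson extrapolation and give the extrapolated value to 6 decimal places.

Order 2 gives 2^r = 4 and 2^r − 1 = 3.
4·5.9816796825 = 23.9267187300; subtract 6.0287423700 → 17.8979763600
R = 17.8979763600/3 = 5.9659921200

5.965992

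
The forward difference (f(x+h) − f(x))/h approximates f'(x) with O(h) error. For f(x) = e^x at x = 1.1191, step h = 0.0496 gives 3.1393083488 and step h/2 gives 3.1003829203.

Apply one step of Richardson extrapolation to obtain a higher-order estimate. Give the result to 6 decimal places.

3.061457

r = 1, so 2^r = 2.
Top: 2(3.1003829203) − (3.1393083488) = 3.0614574918
Denominator 2 − 1 = 1.
(2·3.1003829203 − 3.1393083488)/(2 − 1) = 3.0614574918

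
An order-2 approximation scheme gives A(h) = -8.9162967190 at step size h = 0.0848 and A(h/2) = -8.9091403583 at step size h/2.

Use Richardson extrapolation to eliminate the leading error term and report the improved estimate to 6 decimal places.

With r = 2 the leading error scales as h^2, so the weight is 2^2 = 4.
4*(-8.9091403583) = -35.6365614332; (-35.6365614332) − (-8.9162967190) = -26.7202647142
Extrapolated: (-26.7202647142) / 3 = -8.9067549047
Correction |R − A(h/2)| = 2.385e-03; gap |A(h/2) − A(h)| = 7.156e-03.

-8.906755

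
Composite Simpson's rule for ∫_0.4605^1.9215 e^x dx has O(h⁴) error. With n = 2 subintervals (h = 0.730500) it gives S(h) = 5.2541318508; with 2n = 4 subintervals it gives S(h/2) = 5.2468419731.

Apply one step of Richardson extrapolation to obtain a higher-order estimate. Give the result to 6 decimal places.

Leading term ∝ h^4; use weight 16 = 2^4.
Top: 16(5.2468419731) − (5.2541318508) = 78.6953397188
R = 78.6953397188/15 = 5.2463559813
Gap between inputs: 7.290e-03; correction applied: −0.0004859918.

5.246356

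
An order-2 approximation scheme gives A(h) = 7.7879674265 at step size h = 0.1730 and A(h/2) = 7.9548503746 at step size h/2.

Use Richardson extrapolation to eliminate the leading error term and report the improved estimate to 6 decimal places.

r = 2: numerator weight 4, denominator 3.
A(h/2) − A(h) = 7.9548503746 − 7.7879674265 = 0.1668829481
Divide by 2^2 − 1 = 3: 0.1668829481/3 = 0.0556276494
R = A(h/2) + (A(h/2) − A(h))/3 = 7.9548503746 + 0.0556276494 = 8.0104780240

8.010478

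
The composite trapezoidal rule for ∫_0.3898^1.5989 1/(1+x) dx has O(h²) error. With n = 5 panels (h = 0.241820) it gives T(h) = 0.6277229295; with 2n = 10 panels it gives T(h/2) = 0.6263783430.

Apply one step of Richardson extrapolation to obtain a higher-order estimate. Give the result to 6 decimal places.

0.625930

r = 2, so 2^r = 4.
Numerator 4*A(h/2) − A(h) = 4*0.6263783430 − 0.6277229295 = 1.8777904425
Divide by 2^2 − 1 = 3.
So the Richardson estimate is 0.6259301475.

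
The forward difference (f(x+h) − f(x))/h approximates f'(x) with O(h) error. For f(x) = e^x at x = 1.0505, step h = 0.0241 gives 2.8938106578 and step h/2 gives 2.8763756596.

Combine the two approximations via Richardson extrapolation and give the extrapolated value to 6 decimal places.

r = 1, so 2^r = 2.
2 × 2.8763756596 = 5.7527513192; subtract 2.8938106578 → 2.8589406614
R = 2.8589406614/1 = 2.8589406614

2.858941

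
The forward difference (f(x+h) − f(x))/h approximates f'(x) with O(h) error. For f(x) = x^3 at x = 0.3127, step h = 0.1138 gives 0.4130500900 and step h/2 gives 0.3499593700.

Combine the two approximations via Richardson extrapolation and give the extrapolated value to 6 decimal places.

0.286869

Order 1 gives 2^r = 2 and 2^r − 1 = 1.
Top: 2(0.3499593700) − (0.4130500900) = 0.2868686500
Divide by 2^1 − 1 = 1.
0.2868686500 ÷ 1 = 0.2868686500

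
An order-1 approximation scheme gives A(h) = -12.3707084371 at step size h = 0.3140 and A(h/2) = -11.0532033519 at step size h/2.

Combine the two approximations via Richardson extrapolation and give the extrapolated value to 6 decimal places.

r = 1, so 2^r = 2.
2*(-11.0532033519) = -22.1064067038; subtract (-12.3707084371) → -9.7356982667
Denominator 2 − 1 = 1.
(2*(-11.0532033519) − (-12.3707084371))/(2 − 1) = -9.7356982667
Gap between inputs: 1.318e+00; correction applied: +1.3175050852.

-9.735698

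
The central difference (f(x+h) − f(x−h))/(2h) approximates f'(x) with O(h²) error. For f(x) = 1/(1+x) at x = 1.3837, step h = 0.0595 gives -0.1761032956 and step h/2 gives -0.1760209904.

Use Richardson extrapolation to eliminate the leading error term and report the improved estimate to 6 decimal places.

Order 2 gives 2^r = 4 and 2^r − 1 = 3.
Numerator 4 × A(h/2) − A(h) = 4 × (-0.1760209904) − (-0.1761032956) = -0.5279806660
Denominator 4 − 1 = 3.
(4 × (-0.1760209904) − (-0.1761032956))/(4 − 1) = -0.1759935553
Shift from A(h/2): +0.0000274351.

-0.175994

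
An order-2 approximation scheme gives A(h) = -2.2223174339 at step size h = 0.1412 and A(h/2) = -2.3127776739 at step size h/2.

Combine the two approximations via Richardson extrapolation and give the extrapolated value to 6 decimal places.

-2.342931

Method order is 2; weight 2^2 = 4.
Difference of the inputs: -2.3127776739 − (-2.2223174339) = -0.0904602400
Divide by 2^2 − 1 = 3: (-0.0904602400)/3 = -0.0301534133
R = A(h/2) + (A(h/2) − A(h))/3 = -2.3127776739 − 0.0301534133 = -2.3429310872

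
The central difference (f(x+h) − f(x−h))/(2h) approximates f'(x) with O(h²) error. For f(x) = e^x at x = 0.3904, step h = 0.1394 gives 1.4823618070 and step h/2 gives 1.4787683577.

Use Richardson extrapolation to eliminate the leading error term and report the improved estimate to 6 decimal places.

1.477571

Error is O(h^2); halving h shrinks it by 2^2 = 4.
Numerator 4 × A(h/2) − A(h) = 4 × 1.4787683577 − 1.4823618070 = 4.4327116238
Denominator 4 − 1 = 3.
(4 × 1.4787683577 − 1.4823618070)/(4 − 1) = 1.4775705413
Shift from A(h/2): −0.0011978164.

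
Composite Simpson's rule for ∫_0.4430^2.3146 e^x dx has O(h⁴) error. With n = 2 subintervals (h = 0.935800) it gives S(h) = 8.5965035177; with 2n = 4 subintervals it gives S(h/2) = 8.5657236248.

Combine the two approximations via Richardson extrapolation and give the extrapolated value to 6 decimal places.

Order 4 gives 2^r = 16 and 2^r − 1 = 15.
16 × 8.5657236248 = 137.0515779968; 137.0515779968 − 8.5965035177 = 128.4550744791
Divide by 2^4 − 1 = 15.
(16 × 8.5657236248 − 8.5965035177)/(16 − 1) = 8.5636716319
Shift from A(h/2): −0.0020519929.

8.563672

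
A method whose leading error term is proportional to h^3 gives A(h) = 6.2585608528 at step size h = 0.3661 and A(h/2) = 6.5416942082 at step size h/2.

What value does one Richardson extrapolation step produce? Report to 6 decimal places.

r = 3, so 2^r = 8.
Numerator 8·A(h/2) − A(h) = 8·6.5416942082 − 6.2585608528 = 46.0749928128
Divide by 2^3 − 1 = 7.
Extrapolated: 46.0749928128 / 7 = 6.5821418304

6.582142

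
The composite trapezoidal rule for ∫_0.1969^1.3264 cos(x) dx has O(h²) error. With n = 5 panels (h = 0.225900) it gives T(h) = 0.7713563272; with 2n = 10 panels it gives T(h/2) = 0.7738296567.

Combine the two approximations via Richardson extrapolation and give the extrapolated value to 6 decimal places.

r = 2, so 2^r = 4.
Top: 4(0.7738296567) − (0.7713563272) = 2.3239622996
Divide by 2^2 − 1 = 3.
2.3239622996 ÷ 3 = 0.7746540999

0.774654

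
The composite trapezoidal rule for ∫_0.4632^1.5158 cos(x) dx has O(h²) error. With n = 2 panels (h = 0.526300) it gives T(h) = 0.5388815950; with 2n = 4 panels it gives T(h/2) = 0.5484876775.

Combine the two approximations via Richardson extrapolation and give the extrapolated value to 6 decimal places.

0.551690

Error is O(h^2); halving h shrinks it by 2^2 = 4.
4*0.5484876775 − 0.5388815950 = 1.6550691150
Denominator 4 − 1 = 3.
So the Richardson estimate is 0.5516897050.
Gap between inputs: 9.606e-03; correction applied: +0.0032020275.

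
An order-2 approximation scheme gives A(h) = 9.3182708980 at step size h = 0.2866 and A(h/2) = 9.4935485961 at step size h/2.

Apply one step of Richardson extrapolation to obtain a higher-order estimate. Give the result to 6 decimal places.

Error is O(h^2); halving h shrinks it by 2^2 = 4.
4·9.4935485961 = 37.9741943844; 37.9741943844 − 9.3182708980 = 28.6559234864
Extrapolated: 28.6559234864 / 3 = 9.5519744955
Gap between inputs: 1.753e-01; correction applied: +0.0584258994.

9.551974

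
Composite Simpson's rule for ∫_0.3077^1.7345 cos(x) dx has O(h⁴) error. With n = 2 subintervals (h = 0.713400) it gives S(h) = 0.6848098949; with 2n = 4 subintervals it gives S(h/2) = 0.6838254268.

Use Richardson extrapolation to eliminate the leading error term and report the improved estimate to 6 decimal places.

0.683760

With r = 4 the leading error scales as h^4, so the weight is 2^4 = 16.
Difference of the inputs: 0.6838254268 − 0.6848098949 = -0.0009844681
Divide by 2^4 − 1 = 15: (-0.0009844681)/15 = -0.0000656312
R = A(h/2) + (A(h/2) − A(h))/15 = 0.6838254268 − 0.0000656312 = 0.6837597956
Shift from A(h/2): −0.0000656312.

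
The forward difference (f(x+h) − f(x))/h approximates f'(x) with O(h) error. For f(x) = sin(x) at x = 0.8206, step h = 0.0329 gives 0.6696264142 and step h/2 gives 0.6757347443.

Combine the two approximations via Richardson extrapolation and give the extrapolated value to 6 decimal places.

r = 1, so 2^r = 2.
Top: 2(0.6757347443) − (0.6696264142) = 0.6818430744
(2*0.6757347443 − 0.6696264142)/(2 − 1) = 0.6818430744

0.681843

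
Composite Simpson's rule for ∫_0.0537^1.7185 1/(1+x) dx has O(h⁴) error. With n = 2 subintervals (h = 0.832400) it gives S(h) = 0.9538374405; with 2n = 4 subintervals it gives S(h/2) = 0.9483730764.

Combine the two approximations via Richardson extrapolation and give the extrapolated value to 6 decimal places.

0.948009

The method has order 4: 2^4 = 16.
Difference of the inputs: 0.9483730764 − 0.9538374405 = -0.0054643641
Correction (A(h/2) − A(h))/(16 − 1) = (-0.0054643641)/15 = -0.0003642909
R = A(h/2) + (A(h/2) − A(h))/15 = 0.9483730764 − 0.0003642909 = 0.9480087855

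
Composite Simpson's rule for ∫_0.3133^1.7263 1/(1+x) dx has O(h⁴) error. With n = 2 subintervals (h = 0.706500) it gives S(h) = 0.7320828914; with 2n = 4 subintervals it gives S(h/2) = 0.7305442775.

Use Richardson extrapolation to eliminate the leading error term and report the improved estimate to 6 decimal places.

0.730442

r = 4: numerator weight 16, denominator 15.
A(h/2) − A(h) = 0.7305442775 − 0.7320828914 = -0.0015386139
Correction (A(h/2) − A(h))/(16 − 1) = (-0.0015386139)/15 = -0.0001025743
R = 0.7305442775 − 0.0001025743 = 0.7304417032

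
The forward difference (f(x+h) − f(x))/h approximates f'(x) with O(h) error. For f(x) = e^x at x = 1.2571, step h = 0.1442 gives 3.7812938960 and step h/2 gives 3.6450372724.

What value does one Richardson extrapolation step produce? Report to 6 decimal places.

3.508781

Method order is 1; weight 2^1 = 2.
Top: 2(3.6450372724) − (3.7812938960) = 3.5087806488
(2·3.6450372724 − 3.7812938960)/(2 − 1) = 3.5087806488
Gap between inputs: 1.363e-01; correction applied: −0.1362566236.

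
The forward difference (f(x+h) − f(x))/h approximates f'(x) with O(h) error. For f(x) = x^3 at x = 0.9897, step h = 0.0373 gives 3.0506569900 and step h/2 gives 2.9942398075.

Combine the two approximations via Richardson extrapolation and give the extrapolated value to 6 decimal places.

2.937823

With r = 1 the leading error scales as h^1, so the weight is 2^1 = 2.
2^1×A(h/2) = 5.9884796150; minus A(h) gives 2.9378226250.
2.9378226250 ÷ 1 = 2.9378226250
Shift from A(h/2): −0.0564171825.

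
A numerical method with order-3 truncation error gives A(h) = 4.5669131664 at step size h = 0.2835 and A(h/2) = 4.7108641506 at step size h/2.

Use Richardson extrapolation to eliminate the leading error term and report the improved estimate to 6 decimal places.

Leading term ∝ h^3; use weight 8 = 2^3.
8*4.7108641506 − 4.5669131664 = 33.1200000384
Divide by 2^3 − 1 = 7.
(8*4.7108641506 − 4.5669131664)/(8 − 1) = 4.7314285769
Correction |R − A(h/2)| = 2.056e-02; gap |A(h/2) − A(h)| = 1.440e-01.

4.731429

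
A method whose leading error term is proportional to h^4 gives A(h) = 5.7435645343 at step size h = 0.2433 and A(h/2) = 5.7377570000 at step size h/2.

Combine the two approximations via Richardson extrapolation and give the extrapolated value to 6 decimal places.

5.737370

Leading term ∝ h^4; use weight 16 = 2^4.
Numerator 16·A(h/2) − A(h) = 16·5.7377570000 − 5.7435645343 = 86.0605474657
(16·5.7377570000 − 5.7435645343)/(16 − 1) = 5.7373698310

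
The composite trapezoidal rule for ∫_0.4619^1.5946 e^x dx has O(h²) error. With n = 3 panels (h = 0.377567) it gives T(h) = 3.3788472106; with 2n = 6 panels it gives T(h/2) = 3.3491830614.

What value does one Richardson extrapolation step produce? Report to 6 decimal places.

Order 2 gives 2^r = 4 and 2^r − 1 = 3.
Difference of the inputs: 3.3491830614 − 3.3788472106 = -0.0296641492
Divide by 2^2 − 1 = 3: (-0.0296641492)/3 = -0.0098880497
R = A(h/2) + (A(h/2) − A(h))/3 = 3.3491830614 − 0.0098880497 = 3.3392950117

3.339295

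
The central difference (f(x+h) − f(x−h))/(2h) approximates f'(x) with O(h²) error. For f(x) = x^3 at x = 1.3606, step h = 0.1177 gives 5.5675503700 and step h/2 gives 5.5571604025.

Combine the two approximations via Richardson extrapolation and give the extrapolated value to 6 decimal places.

The method has order 2: 2^2 = 4.
4 × 5.5571604025 − 5.5675503700 = 16.6610912400
Divide by 2^2 − 1 = 3.
16.6610912400 ÷ 3 = 5.5536970800
Shift from A(h/2): −0.0034633225.

5.553697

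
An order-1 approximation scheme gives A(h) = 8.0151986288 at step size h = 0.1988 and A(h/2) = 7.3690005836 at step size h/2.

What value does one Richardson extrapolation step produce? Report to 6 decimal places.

6.722803

With r = 1 the leading error scales as h^1, so the weight is 2^1 = 2.
2×7.3690005836 − 8.0151986288 = 6.7228025384
Denominator 2 − 1 = 1.
(2×7.3690005836 − 8.0151986288)/(2 − 1) = 6.7228025384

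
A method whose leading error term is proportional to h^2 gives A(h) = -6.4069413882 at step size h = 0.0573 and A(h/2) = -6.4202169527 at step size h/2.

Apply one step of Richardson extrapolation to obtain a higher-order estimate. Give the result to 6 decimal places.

-6.424642

Leading term ∝ h^2; use weight 4 = 2^2.
Numerator 4 × A(h/2) − A(h) = 4 × (-6.4202169527) − (-6.4069413882) = -19.2739264226
Divide by 2^2 − 1 = 3.
So the Richardson estimate is -6.4246421409.
Shift from A(h/2): −0.0044251882.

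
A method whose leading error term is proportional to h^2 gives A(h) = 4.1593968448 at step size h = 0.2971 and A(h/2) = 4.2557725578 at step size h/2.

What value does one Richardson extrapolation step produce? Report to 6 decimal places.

Leading term ∝ h^2; use weight 4 = 2^2.
4·4.2557725578 − 4.1593968448 = 12.8636933864
Divide by 2^2 − 1 = 3.
12.8636933864 ÷ 3 = 4.2878977955
Correction |R − A(h/2)| = 3.213e-02; gap |A(h/2) − A(h)| = 9.638e-02.

4.287898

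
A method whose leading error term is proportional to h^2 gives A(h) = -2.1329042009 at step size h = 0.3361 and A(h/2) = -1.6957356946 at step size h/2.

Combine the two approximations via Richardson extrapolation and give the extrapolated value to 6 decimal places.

-1.550013

Error is O(h^2); halving h shrinks it by 2^2 = 4.
Weighted: (-6.7829427784) − (-2.1329042009) = -4.6500385775
Divide by 2^2 − 1 = 3.
(4 × (-1.6957356946) − (-2.1329042009))/(4 − 1) = -1.5500128592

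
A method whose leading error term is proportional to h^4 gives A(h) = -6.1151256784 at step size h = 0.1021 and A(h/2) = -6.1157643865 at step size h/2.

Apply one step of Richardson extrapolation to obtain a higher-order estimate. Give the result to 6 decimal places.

The method has order 4: 2^4 = 16.
16·(-6.1157643865) − (-6.1151256784) = -91.7371045056
Divide by 2^4 − 1 = 15.
Result: -6.1158069670

-6.115807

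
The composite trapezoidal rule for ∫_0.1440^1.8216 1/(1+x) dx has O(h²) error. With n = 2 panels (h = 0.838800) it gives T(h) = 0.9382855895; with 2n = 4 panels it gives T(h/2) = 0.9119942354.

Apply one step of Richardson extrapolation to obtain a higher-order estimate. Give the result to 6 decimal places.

The method has order 2: 2^2 = 4.
Numerator 4 × A(h/2) − A(h) = 4 × 0.9119942354 − 0.9382855895 = 2.7096913521
Denominator 4 − 1 = 3.
R = 2.7096913521/3 = 0.9032304507

0.903230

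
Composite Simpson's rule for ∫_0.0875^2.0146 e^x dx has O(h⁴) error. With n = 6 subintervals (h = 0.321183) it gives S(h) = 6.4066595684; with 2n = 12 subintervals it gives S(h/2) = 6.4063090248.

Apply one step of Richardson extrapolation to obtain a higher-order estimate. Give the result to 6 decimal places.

Leading term ∝ h^4; use weight 16 = 2^4.
Weighted: 102.5009443968 − 6.4066595684 = 96.0942848284
Divide by 2^4 − 1 = 15.
Extrapolated: 96.0942848284 / 15 = 6.4062856552

6.406286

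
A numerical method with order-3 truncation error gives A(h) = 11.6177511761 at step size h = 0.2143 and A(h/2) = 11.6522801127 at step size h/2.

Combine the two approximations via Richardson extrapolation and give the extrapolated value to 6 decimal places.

11.657213

Order 3 gives 2^r = 8 and 2^r − 1 = 7.
2^3*A(h/2) = 93.2182409016; minus A(h) gives 81.6004897255.
Denominator 8 − 1 = 7.
R = 81.6004897255/7 = 11.6572128179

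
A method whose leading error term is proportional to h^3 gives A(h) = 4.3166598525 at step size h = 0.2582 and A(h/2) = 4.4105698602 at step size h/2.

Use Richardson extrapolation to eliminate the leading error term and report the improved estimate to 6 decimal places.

The method has order 3: 2^3 = 8.
2^3×A(h/2) = 35.2845588816; minus A(h) gives 30.9678990291.
(8×4.4105698602 − 4.3166598525)/(8 − 1) = 4.4239855756
Shift from A(h/2): +0.0134157154.

4.423986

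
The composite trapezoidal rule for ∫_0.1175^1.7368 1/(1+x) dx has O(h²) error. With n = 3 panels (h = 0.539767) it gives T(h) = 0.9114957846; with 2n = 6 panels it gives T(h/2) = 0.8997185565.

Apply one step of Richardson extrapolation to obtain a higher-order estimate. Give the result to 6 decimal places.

Method order is 2; weight 2^2 = 4.
4·0.8997185565 = 3.5988742260; 3.5988742260 − 0.9114957846 = 2.6873784414
2.6873784414 ÷ 3 = 0.8957928138

0.895793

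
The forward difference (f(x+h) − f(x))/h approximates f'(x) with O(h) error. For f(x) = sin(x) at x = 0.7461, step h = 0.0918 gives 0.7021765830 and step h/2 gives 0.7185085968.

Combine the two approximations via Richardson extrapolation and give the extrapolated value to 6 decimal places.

0.734841

r = 1: numerator weight 2, denominator 1.
Top: 2(0.7185085968) − (0.7021765830) = 0.7348406106
Divide by 2^1 − 1 = 1.
(2 × 0.7185085968 − 0.7021765830)/(2 − 1) = 0.7348406106
Correction |R − A(h/2)| = 1.633e-02; gap |A(h/2) − A(h)| = 1.633e-02.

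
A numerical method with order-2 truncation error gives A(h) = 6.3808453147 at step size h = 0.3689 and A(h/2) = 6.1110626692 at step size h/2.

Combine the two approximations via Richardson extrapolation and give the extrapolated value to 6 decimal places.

r = 2: numerator weight 4, denominator 3.
4*6.1110626692 − 6.3808453147 = 18.0634053621
Denominator 4 − 1 = 3.
R = 18.0634053621/3 = 6.0211351207
Shift from A(h/2): −0.0899275485.

6.021135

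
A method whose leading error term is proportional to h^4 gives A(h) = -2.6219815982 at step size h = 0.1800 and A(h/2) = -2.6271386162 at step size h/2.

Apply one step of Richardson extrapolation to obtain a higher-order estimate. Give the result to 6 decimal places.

The method has order 4: 2^4 = 16.
Top: 16(-2.6271386162) − (-2.6219815982) = -39.4122362610
Divide by 2^4 − 1 = 15.
So the Richardson estimate is -2.6274824174.
Shift from A(h/2): −0.0003438012.

-2.627482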